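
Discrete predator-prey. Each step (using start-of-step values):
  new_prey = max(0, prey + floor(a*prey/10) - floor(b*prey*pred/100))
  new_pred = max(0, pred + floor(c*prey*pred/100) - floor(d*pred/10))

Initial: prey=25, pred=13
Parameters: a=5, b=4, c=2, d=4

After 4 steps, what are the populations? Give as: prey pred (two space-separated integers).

Step 1: prey: 25+12-13=24; pred: 13+6-5=14
Step 2: prey: 24+12-13=23; pred: 14+6-5=15
Step 3: prey: 23+11-13=21; pred: 15+6-6=15
Step 4: prey: 21+10-12=19; pred: 15+6-6=15

Answer: 19 15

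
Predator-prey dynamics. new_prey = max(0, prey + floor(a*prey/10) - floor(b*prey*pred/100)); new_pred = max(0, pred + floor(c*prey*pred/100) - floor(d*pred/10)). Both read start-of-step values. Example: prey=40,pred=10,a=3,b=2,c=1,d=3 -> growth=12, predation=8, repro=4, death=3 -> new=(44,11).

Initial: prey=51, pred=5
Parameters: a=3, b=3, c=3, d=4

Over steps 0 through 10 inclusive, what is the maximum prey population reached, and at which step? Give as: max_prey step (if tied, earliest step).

Answer: 59 1

Derivation:
Step 1: prey: 51+15-7=59; pred: 5+7-2=10
Step 2: prey: 59+17-17=59; pred: 10+17-4=23
Step 3: prey: 59+17-40=36; pred: 23+40-9=54
Step 4: prey: 36+10-58=0; pred: 54+58-21=91
Step 5: prey: 0+0-0=0; pred: 91+0-36=55
Step 6: prey: 0+0-0=0; pred: 55+0-22=33
Step 7: prey: 0+0-0=0; pred: 33+0-13=20
Step 8: prey: 0+0-0=0; pred: 20+0-8=12
Step 9: prey: 0+0-0=0; pred: 12+0-4=8
Step 10: prey: 0+0-0=0; pred: 8+0-3=5
Max prey = 59 at step 1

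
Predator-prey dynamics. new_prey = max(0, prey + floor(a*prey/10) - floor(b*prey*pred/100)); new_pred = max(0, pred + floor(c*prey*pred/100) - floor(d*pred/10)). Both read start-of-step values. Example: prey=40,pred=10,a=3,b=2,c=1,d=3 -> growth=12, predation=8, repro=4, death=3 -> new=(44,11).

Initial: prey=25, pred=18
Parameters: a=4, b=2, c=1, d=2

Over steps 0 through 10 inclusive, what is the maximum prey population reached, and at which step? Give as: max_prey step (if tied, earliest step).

Step 1: prey: 25+10-9=26; pred: 18+4-3=19
Step 2: prey: 26+10-9=27; pred: 19+4-3=20
Step 3: prey: 27+10-10=27; pred: 20+5-4=21
Step 4: prey: 27+10-11=26; pred: 21+5-4=22
Step 5: prey: 26+10-11=25; pred: 22+5-4=23
Step 6: prey: 25+10-11=24; pred: 23+5-4=24
Step 7: prey: 24+9-11=22; pred: 24+5-4=25
Step 8: prey: 22+8-11=19; pred: 25+5-5=25
Step 9: prey: 19+7-9=17; pred: 25+4-5=24
Step 10: prey: 17+6-8=15; pred: 24+4-4=24
Max prey = 27 at step 2

Answer: 27 2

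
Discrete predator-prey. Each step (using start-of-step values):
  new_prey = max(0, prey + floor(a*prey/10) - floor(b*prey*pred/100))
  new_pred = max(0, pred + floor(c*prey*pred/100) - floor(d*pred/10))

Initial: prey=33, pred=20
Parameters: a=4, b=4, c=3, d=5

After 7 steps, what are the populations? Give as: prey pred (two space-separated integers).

Answer: 1 2

Derivation:
Step 1: prey: 33+13-26=20; pred: 20+19-10=29
Step 2: prey: 20+8-23=5; pred: 29+17-14=32
Step 3: prey: 5+2-6=1; pred: 32+4-16=20
Step 4: prey: 1+0-0=1; pred: 20+0-10=10
Step 5: prey: 1+0-0=1; pred: 10+0-5=5
Step 6: prey: 1+0-0=1; pred: 5+0-2=3
Step 7: prey: 1+0-0=1; pred: 3+0-1=2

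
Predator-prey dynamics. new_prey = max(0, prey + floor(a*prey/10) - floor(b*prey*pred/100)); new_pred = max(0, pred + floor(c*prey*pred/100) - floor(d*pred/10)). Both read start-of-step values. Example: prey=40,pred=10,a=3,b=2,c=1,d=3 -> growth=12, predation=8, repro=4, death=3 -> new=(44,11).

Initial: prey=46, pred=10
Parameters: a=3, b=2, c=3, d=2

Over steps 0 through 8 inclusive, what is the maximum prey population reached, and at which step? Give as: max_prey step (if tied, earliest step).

Answer: 50 1

Derivation:
Step 1: prey: 46+13-9=50; pred: 10+13-2=21
Step 2: prey: 50+15-21=44; pred: 21+31-4=48
Step 3: prey: 44+13-42=15; pred: 48+63-9=102
Step 4: prey: 15+4-30=0; pred: 102+45-20=127
Step 5: prey: 0+0-0=0; pred: 127+0-25=102
Step 6: prey: 0+0-0=0; pred: 102+0-20=82
Step 7: prey: 0+0-0=0; pred: 82+0-16=66
Step 8: prey: 0+0-0=0; pred: 66+0-13=53
Max prey = 50 at step 1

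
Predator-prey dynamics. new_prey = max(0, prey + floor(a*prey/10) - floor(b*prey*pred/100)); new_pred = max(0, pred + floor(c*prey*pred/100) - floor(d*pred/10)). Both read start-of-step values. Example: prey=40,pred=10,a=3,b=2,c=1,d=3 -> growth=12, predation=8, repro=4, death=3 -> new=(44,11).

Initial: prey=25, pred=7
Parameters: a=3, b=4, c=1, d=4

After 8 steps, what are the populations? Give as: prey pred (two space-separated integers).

Answer: 54 4

Derivation:
Step 1: prey: 25+7-7=25; pred: 7+1-2=6
Step 2: prey: 25+7-6=26; pred: 6+1-2=5
Step 3: prey: 26+7-5=28; pred: 5+1-2=4
Step 4: prey: 28+8-4=32; pred: 4+1-1=4
Step 5: prey: 32+9-5=36; pred: 4+1-1=4
Step 6: prey: 36+10-5=41; pred: 4+1-1=4
Step 7: prey: 41+12-6=47; pred: 4+1-1=4
Step 8: prey: 47+14-7=54; pred: 4+1-1=4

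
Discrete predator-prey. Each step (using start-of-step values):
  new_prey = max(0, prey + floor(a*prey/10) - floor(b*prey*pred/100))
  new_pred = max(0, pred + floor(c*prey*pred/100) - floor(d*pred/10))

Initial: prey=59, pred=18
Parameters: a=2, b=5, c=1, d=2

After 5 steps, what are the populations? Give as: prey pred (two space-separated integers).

Step 1: prey: 59+11-53=17; pred: 18+10-3=25
Step 2: prey: 17+3-21=0; pred: 25+4-5=24
Step 3: prey: 0+0-0=0; pred: 24+0-4=20
Step 4: prey: 0+0-0=0; pred: 20+0-4=16
Step 5: prey: 0+0-0=0; pred: 16+0-3=13

Answer: 0 13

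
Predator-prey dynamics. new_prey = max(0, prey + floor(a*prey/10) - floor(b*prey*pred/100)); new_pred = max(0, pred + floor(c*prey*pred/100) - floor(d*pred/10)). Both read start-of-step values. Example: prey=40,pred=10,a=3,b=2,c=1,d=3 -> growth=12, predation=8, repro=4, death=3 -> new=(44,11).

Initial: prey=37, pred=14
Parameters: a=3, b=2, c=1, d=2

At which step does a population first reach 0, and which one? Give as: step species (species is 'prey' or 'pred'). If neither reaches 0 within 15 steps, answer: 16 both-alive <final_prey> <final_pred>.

Step 1: prey: 37+11-10=38; pred: 14+5-2=17
Step 2: prey: 38+11-12=37; pred: 17+6-3=20
Step 3: prey: 37+11-14=34; pred: 20+7-4=23
Step 4: prey: 34+10-15=29; pred: 23+7-4=26
Step 5: prey: 29+8-15=22; pred: 26+7-5=28
Step 6: prey: 22+6-12=16; pred: 28+6-5=29
Step 7: prey: 16+4-9=11; pred: 29+4-5=28
Step 8: prey: 11+3-6=8; pred: 28+3-5=26
Step 9: prey: 8+2-4=6; pred: 26+2-5=23
Step 10: prey: 6+1-2=5; pred: 23+1-4=20
Step 11: prey: 5+1-2=4; pred: 20+1-4=17
Step 12: prey: 4+1-1=4; pred: 17+0-3=14
Step 13: prey: 4+1-1=4; pred: 14+0-2=12
Step 14: prey: 4+1-0=5; pred: 12+0-2=10
Step 15: prey: 5+1-1=5; pred: 10+0-2=8
No extinction within 15 steps

Answer: 16 both-alive 5 8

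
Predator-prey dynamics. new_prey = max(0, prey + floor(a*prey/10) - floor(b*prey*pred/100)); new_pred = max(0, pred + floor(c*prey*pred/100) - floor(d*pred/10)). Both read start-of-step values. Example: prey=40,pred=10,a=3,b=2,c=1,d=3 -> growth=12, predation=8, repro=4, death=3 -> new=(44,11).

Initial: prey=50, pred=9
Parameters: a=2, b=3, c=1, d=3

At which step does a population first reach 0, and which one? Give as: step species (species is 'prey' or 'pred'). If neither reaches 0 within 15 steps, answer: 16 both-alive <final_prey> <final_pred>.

Step 1: prey: 50+10-13=47; pred: 9+4-2=11
Step 2: prey: 47+9-15=41; pred: 11+5-3=13
Step 3: prey: 41+8-15=34; pred: 13+5-3=15
Step 4: prey: 34+6-15=25; pred: 15+5-4=16
Step 5: prey: 25+5-12=18; pred: 16+4-4=16
Step 6: prey: 18+3-8=13; pred: 16+2-4=14
Step 7: prey: 13+2-5=10; pred: 14+1-4=11
Step 8: prey: 10+2-3=9; pred: 11+1-3=9
Step 9: prey: 9+1-2=8; pred: 9+0-2=7
Step 10: prey: 8+1-1=8; pred: 7+0-2=5
Step 11: prey: 8+1-1=8; pred: 5+0-1=4
Step 12: prey: 8+1-0=9; pred: 4+0-1=3
Step 13: prey: 9+1-0=10; pred: 3+0-0=3
Step 14: prey: 10+2-0=12; pred: 3+0-0=3
Step 15: prey: 12+2-1=13; pred: 3+0-0=3
No extinction within 15 steps

Answer: 16 both-alive 13 3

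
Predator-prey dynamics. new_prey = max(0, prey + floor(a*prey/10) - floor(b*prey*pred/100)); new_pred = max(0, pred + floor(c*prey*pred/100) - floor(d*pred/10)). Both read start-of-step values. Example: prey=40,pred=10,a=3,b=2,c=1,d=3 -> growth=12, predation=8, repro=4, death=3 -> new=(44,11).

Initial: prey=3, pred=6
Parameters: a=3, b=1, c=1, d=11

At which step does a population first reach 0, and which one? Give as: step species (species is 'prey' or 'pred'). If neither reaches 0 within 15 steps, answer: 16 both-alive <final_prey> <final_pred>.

Step 1: prey: 3+0-0=3; pred: 6+0-6=0
First extinction: pred at step 1

Answer: 1 pred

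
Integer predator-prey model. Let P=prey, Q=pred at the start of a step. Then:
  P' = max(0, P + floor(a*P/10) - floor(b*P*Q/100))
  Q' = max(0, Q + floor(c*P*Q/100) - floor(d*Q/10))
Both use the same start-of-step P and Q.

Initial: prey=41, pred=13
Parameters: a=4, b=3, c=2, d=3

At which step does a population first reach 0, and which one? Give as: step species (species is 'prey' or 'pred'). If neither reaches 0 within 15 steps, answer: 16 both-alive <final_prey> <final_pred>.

Answer: 16 both-alive 1 3

Derivation:
Step 1: prey: 41+16-15=42; pred: 13+10-3=20
Step 2: prey: 42+16-25=33; pred: 20+16-6=30
Step 3: prey: 33+13-29=17; pred: 30+19-9=40
Step 4: prey: 17+6-20=3; pred: 40+13-12=41
Step 5: prey: 3+1-3=1; pred: 41+2-12=31
Step 6: prey: 1+0-0=1; pred: 31+0-9=22
Step 7: prey: 1+0-0=1; pred: 22+0-6=16
Step 8: prey: 1+0-0=1; pred: 16+0-4=12
Step 9: prey: 1+0-0=1; pred: 12+0-3=9
Step 10: prey: 1+0-0=1; pred: 9+0-2=7
Step 11: prey: 1+0-0=1; pred: 7+0-2=5
Step 12: prey: 1+0-0=1; pred: 5+0-1=4
Step 13: prey: 1+0-0=1; pred: 4+0-1=3
Step 14: prey: 1+0-0=1; pred: 3+0-0=3
Steps 15-15: state stable at prey=1, pred=3 (no change)
No extinction within 15 steps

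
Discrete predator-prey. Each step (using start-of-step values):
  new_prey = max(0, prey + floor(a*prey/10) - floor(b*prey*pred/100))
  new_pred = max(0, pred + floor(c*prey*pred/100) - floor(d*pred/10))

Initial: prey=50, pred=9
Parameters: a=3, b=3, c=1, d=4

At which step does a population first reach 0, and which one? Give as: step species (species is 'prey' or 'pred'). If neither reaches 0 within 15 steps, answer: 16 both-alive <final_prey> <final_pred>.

Answer: 16 both-alive 36 4

Derivation:
Step 1: prey: 50+15-13=52; pred: 9+4-3=10
Step 2: prey: 52+15-15=52; pred: 10+5-4=11
Step 3: prey: 52+15-17=50; pred: 11+5-4=12
Step 4: prey: 50+15-18=47; pred: 12+6-4=14
Step 5: prey: 47+14-19=42; pred: 14+6-5=15
Step 6: prey: 42+12-18=36; pred: 15+6-6=15
Step 7: prey: 36+10-16=30; pred: 15+5-6=14
Step 8: prey: 30+9-12=27; pred: 14+4-5=13
Step 9: prey: 27+8-10=25; pred: 13+3-5=11
Step 10: prey: 25+7-8=24; pred: 11+2-4=9
Step 11: prey: 24+7-6=25; pred: 9+2-3=8
Step 12: prey: 25+7-6=26; pred: 8+2-3=7
Step 13: prey: 26+7-5=28; pred: 7+1-2=6
Step 14: prey: 28+8-5=31; pred: 6+1-2=5
Step 15: prey: 31+9-4=36; pred: 5+1-2=4
No extinction within 15 steps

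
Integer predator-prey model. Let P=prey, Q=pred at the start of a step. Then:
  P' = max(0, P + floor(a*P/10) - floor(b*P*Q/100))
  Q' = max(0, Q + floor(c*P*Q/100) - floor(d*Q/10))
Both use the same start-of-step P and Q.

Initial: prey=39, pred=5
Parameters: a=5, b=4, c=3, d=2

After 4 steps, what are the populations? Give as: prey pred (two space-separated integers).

Answer: 0 105

Derivation:
Step 1: prey: 39+19-7=51; pred: 5+5-1=9
Step 2: prey: 51+25-18=58; pred: 9+13-1=21
Step 3: prey: 58+29-48=39; pred: 21+36-4=53
Step 4: prey: 39+19-82=0; pred: 53+62-10=105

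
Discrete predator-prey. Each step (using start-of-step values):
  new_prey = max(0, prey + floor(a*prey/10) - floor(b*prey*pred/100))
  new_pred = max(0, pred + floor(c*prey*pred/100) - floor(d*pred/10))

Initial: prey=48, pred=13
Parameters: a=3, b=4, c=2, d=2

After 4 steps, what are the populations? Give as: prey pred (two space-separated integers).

Step 1: prey: 48+14-24=38; pred: 13+12-2=23
Step 2: prey: 38+11-34=15; pred: 23+17-4=36
Step 3: prey: 15+4-21=0; pred: 36+10-7=39
Step 4: prey: 0+0-0=0; pred: 39+0-7=32

Answer: 0 32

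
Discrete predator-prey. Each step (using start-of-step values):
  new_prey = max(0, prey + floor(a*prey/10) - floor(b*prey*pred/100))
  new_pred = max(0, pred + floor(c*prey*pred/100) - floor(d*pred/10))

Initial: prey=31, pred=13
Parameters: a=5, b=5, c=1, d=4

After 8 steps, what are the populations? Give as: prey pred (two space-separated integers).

Answer: 52 4

Derivation:
Step 1: prey: 31+15-20=26; pred: 13+4-5=12
Step 2: prey: 26+13-15=24; pred: 12+3-4=11
Step 3: prey: 24+12-13=23; pred: 11+2-4=9
Step 4: prey: 23+11-10=24; pred: 9+2-3=8
Step 5: prey: 24+12-9=27; pred: 8+1-3=6
Step 6: prey: 27+13-8=32; pred: 6+1-2=5
Step 7: prey: 32+16-8=40; pred: 5+1-2=4
Step 8: prey: 40+20-8=52; pred: 4+1-1=4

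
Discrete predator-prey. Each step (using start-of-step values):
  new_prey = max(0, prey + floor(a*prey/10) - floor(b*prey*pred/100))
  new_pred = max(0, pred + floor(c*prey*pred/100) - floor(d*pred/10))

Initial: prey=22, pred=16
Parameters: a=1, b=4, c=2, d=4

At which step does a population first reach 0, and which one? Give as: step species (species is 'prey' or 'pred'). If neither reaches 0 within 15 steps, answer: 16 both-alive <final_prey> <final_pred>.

Step 1: prey: 22+2-14=10; pred: 16+7-6=17
Step 2: prey: 10+1-6=5; pred: 17+3-6=14
Step 3: prey: 5+0-2=3; pred: 14+1-5=10
Step 4: prey: 3+0-1=2; pred: 10+0-4=6
Step 5: prey: 2+0-0=2; pred: 6+0-2=4
Step 6: prey: 2+0-0=2; pred: 4+0-1=3
Step 7: prey: 2+0-0=2; pred: 3+0-1=2
Step 8: prey: 2+0-0=2; pred: 2+0-0=2
Steps 9-15: state stable at prey=2, pred=2 (no change)
No extinction within 15 steps

Answer: 16 both-alive 2 2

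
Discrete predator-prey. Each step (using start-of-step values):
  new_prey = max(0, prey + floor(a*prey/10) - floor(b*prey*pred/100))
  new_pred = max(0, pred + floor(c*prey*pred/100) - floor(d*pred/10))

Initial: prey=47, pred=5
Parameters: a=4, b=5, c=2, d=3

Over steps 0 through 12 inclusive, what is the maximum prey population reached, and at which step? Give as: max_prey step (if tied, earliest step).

Step 1: prey: 47+18-11=54; pred: 5+4-1=8
Step 2: prey: 54+21-21=54; pred: 8+8-2=14
Step 3: prey: 54+21-37=38; pred: 14+15-4=25
Step 4: prey: 38+15-47=6; pred: 25+19-7=37
Step 5: prey: 6+2-11=0; pred: 37+4-11=30
Step 6: prey: 0+0-0=0; pred: 30+0-9=21
Step 7: prey: 0+0-0=0; pred: 21+0-6=15
Step 8: prey: 0+0-0=0; pred: 15+0-4=11
Step 9: prey: 0+0-0=0; pred: 11+0-3=8
Step 10: prey: 0+0-0=0; pred: 8+0-2=6
Step 11: prey: 0+0-0=0; pred: 6+0-1=5
Step 12: prey: 0+0-0=0; pred: 5+0-1=4
Max prey = 54 at step 1

Answer: 54 1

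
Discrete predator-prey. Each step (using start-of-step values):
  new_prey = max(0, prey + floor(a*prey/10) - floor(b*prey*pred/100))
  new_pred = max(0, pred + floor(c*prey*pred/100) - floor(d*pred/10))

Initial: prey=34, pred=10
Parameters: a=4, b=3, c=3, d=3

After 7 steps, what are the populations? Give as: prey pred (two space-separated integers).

Answer: 0 21

Derivation:
Step 1: prey: 34+13-10=37; pred: 10+10-3=17
Step 2: prey: 37+14-18=33; pred: 17+18-5=30
Step 3: prey: 33+13-29=17; pred: 30+29-9=50
Step 4: prey: 17+6-25=0; pred: 50+25-15=60
Step 5: prey: 0+0-0=0; pred: 60+0-18=42
Step 6: prey: 0+0-0=0; pred: 42+0-12=30
Step 7: prey: 0+0-0=0; pred: 30+0-9=21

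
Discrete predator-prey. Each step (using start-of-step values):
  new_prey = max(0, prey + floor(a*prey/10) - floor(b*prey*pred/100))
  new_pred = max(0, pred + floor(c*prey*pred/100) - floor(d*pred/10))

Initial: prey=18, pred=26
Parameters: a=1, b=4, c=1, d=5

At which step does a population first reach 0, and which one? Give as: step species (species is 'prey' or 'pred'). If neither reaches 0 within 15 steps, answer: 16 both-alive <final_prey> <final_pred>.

Step 1: prey: 18+1-18=1; pred: 26+4-13=17
Step 2: prey: 1+0-0=1; pred: 17+0-8=9
Step 3: prey: 1+0-0=1; pred: 9+0-4=5
Step 4: prey: 1+0-0=1; pred: 5+0-2=3
Step 5: prey: 1+0-0=1; pred: 3+0-1=2
Step 6: prey: 1+0-0=1; pred: 2+0-1=1
Step 7: prey: 1+0-0=1; pred: 1+0-0=1
Steps 8-15: state stable at prey=1, pred=1 (no change)
No extinction within 15 steps

Answer: 16 both-alive 1 1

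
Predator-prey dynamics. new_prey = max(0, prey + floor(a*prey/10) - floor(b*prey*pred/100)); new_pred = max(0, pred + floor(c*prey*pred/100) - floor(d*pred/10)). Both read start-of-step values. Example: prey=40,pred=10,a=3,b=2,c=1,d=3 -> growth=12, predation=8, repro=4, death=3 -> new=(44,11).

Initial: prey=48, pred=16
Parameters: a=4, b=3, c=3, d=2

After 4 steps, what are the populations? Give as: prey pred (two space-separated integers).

Answer: 0 74

Derivation:
Step 1: prey: 48+19-23=44; pred: 16+23-3=36
Step 2: prey: 44+17-47=14; pred: 36+47-7=76
Step 3: prey: 14+5-31=0; pred: 76+31-15=92
Step 4: prey: 0+0-0=0; pred: 92+0-18=74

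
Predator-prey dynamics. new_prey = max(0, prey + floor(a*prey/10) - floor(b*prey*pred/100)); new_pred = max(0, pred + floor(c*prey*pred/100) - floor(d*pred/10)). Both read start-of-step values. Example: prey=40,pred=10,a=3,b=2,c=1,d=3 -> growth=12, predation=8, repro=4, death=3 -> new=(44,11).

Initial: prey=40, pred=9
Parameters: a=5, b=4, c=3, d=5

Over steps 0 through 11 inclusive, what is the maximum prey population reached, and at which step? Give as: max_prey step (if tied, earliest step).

Step 1: prey: 40+20-14=46; pred: 9+10-4=15
Step 2: prey: 46+23-27=42; pred: 15+20-7=28
Step 3: prey: 42+21-47=16; pred: 28+35-14=49
Step 4: prey: 16+8-31=0; pred: 49+23-24=48
Step 5: prey: 0+0-0=0; pred: 48+0-24=24
Step 6: prey: 0+0-0=0; pred: 24+0-12=12
Step 7: prey: 0+0-0=0; pred: 12+0-6=6
Step 8: prey: 0+0-0=0; pred: 6+0-3=3
Step 9: prey: 0+0-0=0; pred: 3+0-1=2
Step 10: prey: 0+0-0=0; pred: 2+0-1=1
Step 11: prey: 0+0-0=0; pred: 1+0-0=1
Max prey = 46 at step 1

Answer: 46 1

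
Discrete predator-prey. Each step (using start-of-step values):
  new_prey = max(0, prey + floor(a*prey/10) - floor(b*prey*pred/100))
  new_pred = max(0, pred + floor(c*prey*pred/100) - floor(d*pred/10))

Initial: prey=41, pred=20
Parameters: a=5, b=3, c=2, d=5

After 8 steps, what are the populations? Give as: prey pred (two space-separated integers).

Answer: 11 5

Derivation:
Step 1: prey: 41+20-24=37; pred: 20+16-10=26
Step 2: prey: 37+18-28=27; pred: 26+19-13=32
Step 3: prey: 27+13-25=15; pred: 32+17-16=33
Step 4: prey: 15+7-14=8; pred: 33+9-16=26
Step 5: prey: 8+4-6=6; pred: 26+4-13=17
Step 6: prey: 6+3-3=6; pred: 17+2-8=11
Step 7: prey: 6+3-1=8; pred: 11+1-5=7
Step 8: prey: 8+4-1=11; pred: 7+1-3=5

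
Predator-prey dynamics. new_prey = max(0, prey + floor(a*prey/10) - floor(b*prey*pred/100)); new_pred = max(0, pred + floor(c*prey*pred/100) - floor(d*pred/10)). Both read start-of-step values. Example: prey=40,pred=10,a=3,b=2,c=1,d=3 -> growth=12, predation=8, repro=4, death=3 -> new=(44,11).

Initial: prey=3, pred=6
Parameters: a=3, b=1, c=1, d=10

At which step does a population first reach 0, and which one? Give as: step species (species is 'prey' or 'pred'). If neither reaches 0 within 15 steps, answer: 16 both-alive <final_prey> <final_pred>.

Step 1: prey: 3+0-0=3; pred: 6+0-6=0
First extinction: pred at step 1

Answer: 1 pred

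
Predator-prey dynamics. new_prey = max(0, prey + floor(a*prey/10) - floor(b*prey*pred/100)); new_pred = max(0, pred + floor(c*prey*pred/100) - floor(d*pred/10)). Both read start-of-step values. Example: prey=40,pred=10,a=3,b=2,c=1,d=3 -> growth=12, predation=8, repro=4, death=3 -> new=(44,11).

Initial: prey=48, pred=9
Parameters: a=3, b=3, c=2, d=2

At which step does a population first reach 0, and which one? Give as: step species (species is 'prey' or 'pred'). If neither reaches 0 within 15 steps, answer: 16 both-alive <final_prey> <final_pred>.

Answer: 4 prey

Derivation:
Step 1: prey: 48+14-12=50; pred: 9+8-1=16
Step 2: prey: 50+15-24=41; pred: 16+16-3=29
Step 3: prey: 41+12-35=18; pred: 29+23-5=47
Step 4: prey: 18+5-25=0; pred: 47+16-9=54
First extinction: prey at step 4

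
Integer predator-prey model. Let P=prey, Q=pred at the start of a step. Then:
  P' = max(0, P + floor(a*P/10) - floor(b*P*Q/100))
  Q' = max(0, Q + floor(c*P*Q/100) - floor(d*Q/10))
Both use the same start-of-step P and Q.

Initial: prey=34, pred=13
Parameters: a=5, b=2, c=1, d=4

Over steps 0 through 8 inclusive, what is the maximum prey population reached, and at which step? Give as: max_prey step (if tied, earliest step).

Answer: 90 5

Derivation:
Step 1: prey: 34+17-8=43; pred: 13+4-5=12
Step 2: prey: 43+21-10=54; pred: 12+5-4=13
Step 3: prey: 54+27-14=67; pred: 13+7-5=15
Step 4: prey: 67+33-20=80; pred: 15+10-6=19
Step 5: prey: 80+40-30=90; pred: 19+15-7=27
Step 6: prey: 90+45-48=87; pred: 27+24-10=41
Step 7: prey: 87+43-71=59; pred: 41+35-16=60
Step 8: prey: 59+29-70=18; pred: 60+35-24=71
Max prey = 90 at step 5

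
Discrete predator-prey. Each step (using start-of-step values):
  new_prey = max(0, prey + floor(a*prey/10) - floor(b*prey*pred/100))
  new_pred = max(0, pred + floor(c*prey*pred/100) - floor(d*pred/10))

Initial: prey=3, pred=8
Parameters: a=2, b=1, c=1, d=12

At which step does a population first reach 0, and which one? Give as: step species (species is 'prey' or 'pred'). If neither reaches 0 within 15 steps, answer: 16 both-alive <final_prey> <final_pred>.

Step 1: prey: 3+0-0=3; pred: 8+0-9=0
First extinction: pred at step 1

Answer: 1 pred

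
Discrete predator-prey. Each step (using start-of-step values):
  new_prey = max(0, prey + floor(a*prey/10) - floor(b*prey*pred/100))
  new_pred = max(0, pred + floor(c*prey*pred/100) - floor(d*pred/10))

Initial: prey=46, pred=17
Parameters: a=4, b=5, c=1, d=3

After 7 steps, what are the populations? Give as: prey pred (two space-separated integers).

Step 1: prey: 46+18-39=25; pred: 17+7-5=19
Step 2: prey: 25+10-23=12; pred: 19+4-5=18
Step 3: prey: 12+4-10=6; pred: 18+2-5=15
Step 4: prey: 6+2-4=4; pred: 15+0-4=11
Step 5: prey: 4+1-2=3; pred: 11+0-3=8
Step 6: prey: 3+1-1=3; pred: 8+0-2=6
Step 7: prey: 3+1-0=4; pred: 6+0-1=5

Answer: 4 5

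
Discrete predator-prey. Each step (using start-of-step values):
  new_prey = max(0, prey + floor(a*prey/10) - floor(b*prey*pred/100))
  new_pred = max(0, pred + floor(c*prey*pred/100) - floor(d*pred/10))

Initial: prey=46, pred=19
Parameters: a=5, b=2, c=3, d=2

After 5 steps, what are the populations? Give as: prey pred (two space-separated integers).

Step 1: prey: 46+23-17=52; pred: 19+26-3=42
Step 2: prey: 52+26-43=35; pred: 42+65-8=99
Step 3: prey: 35+17-69=0; pred: 99+103-19=183
Step 4: prey: 0+0-0=0; pred: 183+0-36=147
Step 5: prey: 0+0-0=0; pred: 147+0-29=118

Answer: 0 118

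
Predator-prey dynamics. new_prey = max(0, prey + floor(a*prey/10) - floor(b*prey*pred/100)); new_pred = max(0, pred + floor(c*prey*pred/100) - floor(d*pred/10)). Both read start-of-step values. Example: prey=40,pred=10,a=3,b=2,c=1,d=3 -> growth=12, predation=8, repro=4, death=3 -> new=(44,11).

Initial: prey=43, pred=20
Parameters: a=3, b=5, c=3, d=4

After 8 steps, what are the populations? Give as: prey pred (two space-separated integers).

Answer: 0 3

Derivation:
Step 1: prey: 43+12-43=12; pred: 20+25-8=37
Step 2: prey: 12+3-22=0; pred: 37+13-14=36
Step 3: prey: 0+0-0=0; pred: 36+0-14=22
Step 4: prey: 0+0-0=0; pred: 22+0-8=14
Step 5: prey: 0+0-0=0; pred: 14+0-5=9
Step 6: prey: 0+0-0=0; pred: 9+0-3=6
Step 7: prey: 0+0-0=0; pred: 6+0-2=4
Step 8: prey: 0+0-0=0; pred: 4+0-1=3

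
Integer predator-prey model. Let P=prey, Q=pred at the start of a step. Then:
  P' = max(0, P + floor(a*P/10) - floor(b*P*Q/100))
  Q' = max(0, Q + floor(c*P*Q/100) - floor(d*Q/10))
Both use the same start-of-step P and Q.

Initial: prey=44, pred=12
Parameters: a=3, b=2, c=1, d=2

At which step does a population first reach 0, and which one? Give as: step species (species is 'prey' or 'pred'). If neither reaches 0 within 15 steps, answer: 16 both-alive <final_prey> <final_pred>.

Step 1: prey: 44+13-10=47; pred: 12+5-2=15
Step 2: prey: 47+14-14=47; pred: 15+7-3=19
Step 3: prey: 47+14-17=44; pred: 19+8-3=24
Step 4: prey: 44+13-21=36; pred: 24+10-4=30
Step 5: prey: 36+10-21=25; pred: 30+10-6=34
Step 6: prey: 25+7-17=15; pred: 34+8-6=36
Step 7: prey: 15+4-10=9; pred: 36+5-7=34
Step 8: prey: 9+2-6=5; pred: 34+3-6=31
Step 9: prey: 5+1-3=3; pred: 31+1-6=26
Step 10: prey: 3+0-1=2; pred: 26+0-5=21
Step 11: prey: 2+0-0=2; pred: 21+0-4=17
Step 12: prey: 2+0-0=2; pred: 17+0-3=14
Step 13: prey: 2+0-0=2; pred: 14+0-2=12
Step 14: prey: 2+0-0=2; pred: 12+0-2=10
Step 15: prey: 2+0-0=2; pred: 10+0-2=8
No extinction within 15 steps

Answer: 16 both-alive 2 8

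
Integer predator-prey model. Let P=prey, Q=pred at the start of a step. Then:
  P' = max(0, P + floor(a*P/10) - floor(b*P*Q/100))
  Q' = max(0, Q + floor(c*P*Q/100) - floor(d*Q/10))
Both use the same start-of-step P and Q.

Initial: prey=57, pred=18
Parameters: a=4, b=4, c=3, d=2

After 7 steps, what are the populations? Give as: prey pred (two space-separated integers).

Step 1: prey: 57+22-41=38; pred: 18+30-3=45
Step 2: prey: 38+15-68=0; pred: 45+51-9=87
Step 3: prey: 0+0-0=0; pred: 87+0-17=70
Step 4: prey: 0+0-0=0; pred: 70+0-14=56
Step 5: prey: 0+0-0=0; pred: 56+0-11=45
Step 6: prey: 0+0-0=0; pred: 45+0-9=36
Step 7: prey: 0+0-0=0; pred: 36+0-7=29

Answer: 0 29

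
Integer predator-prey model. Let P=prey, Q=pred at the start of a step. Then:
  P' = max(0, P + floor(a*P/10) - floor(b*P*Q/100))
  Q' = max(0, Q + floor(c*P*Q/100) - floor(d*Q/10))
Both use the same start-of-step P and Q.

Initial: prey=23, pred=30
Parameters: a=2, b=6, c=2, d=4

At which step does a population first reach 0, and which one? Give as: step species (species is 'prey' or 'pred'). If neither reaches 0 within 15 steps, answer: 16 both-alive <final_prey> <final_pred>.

Step 1: prey: 23+4-41=0; pred: 30+13-12=31
First extinction: prey at step 1

Answer: 1 prey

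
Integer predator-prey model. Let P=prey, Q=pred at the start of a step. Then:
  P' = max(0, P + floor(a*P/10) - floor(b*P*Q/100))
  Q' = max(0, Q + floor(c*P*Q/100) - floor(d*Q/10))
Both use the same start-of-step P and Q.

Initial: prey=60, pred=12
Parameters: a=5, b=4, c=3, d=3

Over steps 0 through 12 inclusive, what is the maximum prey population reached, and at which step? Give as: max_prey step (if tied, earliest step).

Step 1: prey: 60+30-28=62; pred: 12+21-3=30
Step 2: prey: 62+31-74=19; pred: 30+55-9=76
Step 3: prey: 19+9-57=0; pred: 76+43-22=97
Step 4: prey: 0+0-0=0; pred: 97+0-29=68
Step 5: prey: 0+0-0=0; pred: 68+0-20=48
Step 6: prey: 0+0-0=0; pred: 48+0-14=34
Step 7: prey: 0+0-0=0; pred: 34+0-10=24
Step 8: prey: 0+0-0=0; pred: 24+0-7=17
Step 9: prey: 0+0-0=0; pred: 17+0-5=12
Step 10: prey: 0+0-0=0; pred: 12+0-3=9
Step 11: prey: 0+0-0=0; pred: 9+0-2=7
Step 12: prey: 0+0-0=0; pred: 7+0-2=5
Max prey = 62 at step 1

Answer: 62 1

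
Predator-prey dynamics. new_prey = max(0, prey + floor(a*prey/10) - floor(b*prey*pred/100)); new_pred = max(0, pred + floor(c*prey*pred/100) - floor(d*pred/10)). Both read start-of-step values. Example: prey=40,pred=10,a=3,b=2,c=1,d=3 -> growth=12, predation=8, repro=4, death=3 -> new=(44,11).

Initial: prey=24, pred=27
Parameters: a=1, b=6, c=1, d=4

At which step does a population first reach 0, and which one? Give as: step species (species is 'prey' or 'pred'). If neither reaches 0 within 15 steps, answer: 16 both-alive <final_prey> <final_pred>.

Step 1: prey: 24+2-38=0; pred: 27+6-10=23
First extinction: prey at step 1

Answer: 1 prey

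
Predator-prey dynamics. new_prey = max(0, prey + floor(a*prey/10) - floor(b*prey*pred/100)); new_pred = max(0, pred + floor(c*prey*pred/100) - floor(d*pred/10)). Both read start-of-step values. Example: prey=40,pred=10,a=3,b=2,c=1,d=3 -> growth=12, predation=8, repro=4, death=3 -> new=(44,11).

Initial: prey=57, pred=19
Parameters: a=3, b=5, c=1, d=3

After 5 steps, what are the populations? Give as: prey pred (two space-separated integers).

Answer: 0 8

Derivation:
Step 1: prey: 57+17-54=20; pred: 19+10-5=24
Step 2: prey: 20+6-24=2; pred: 24+4-7=21
Step 3: prey: 2+0-2=0; pred: 21+0-6=15
Step 4: prey: 0+0-0=0; pred: 15+0-4=11
Step 5: prey: 0+0-0=0; pred: 11+0-3=8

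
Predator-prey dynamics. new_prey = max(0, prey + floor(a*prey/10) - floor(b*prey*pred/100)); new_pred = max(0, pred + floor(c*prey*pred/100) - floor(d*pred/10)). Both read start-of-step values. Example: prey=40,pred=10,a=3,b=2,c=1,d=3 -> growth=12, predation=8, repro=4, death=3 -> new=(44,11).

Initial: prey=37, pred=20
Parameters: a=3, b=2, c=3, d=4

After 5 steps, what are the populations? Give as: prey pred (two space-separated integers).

Answer: 0 30

Derivation:
Step 1: prey: 37+11-14=34; pred: 20+22-8=34
Step 2: prey: 34+10-23=21; pred: 34+34-13=55
Step 3: prey: 21+6-23=4; pred: 55+34-22=67
Step 4: prey: 4+1-5=0; pred: 67+8-26=49
Step 5: prey: 0+0-0=0; pred: 49+0-19=30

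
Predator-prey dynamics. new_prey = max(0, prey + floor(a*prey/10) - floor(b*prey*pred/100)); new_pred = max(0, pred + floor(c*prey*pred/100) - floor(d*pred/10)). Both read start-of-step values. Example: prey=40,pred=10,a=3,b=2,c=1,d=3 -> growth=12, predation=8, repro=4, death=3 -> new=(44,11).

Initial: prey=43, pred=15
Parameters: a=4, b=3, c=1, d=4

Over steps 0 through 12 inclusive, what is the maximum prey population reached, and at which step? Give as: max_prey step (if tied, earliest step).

Answer: 44 12

Derivation:
Step 1: prey: 43+17-19=41; pred: 15+6-6=15
Step 2: prey: 41+16-18=39; pred: 15+6-6=15
Step 3: prey: 39+15-17=37; pred: 15+5-6=14
Step 4: prey: 37+14-15=36; pred: 14+5-5=14
Step 5: prey: 36+14-15=35; pred: 14+5-5=14
Step 6: prey: 35+14-14=35; pred: 14+4-5=13
Step 7: prey: 35+14-13=36; pred: 13+4-5=12
Step 8: prey: 36+14-12=38; pred: 12+4-4=12
Step 9: prey: 38+15-13=40; pred: 12+4-4=12
Step 10: prey: 40+16-14=42; pred: 12+4-4=12
Step 11: prey: 42+16-15=43; pred: 12+5-4=13
Step 12: prey: 43+17-16=44; pred: 13+5-5=13
Max prey = 44 at step 12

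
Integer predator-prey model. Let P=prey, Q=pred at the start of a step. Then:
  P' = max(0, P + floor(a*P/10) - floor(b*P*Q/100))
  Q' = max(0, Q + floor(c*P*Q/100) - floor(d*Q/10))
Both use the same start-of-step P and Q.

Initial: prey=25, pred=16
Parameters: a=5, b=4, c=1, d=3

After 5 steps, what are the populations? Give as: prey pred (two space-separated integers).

Step 1: prey: 25+12-16=21; pred: 16+4-4=16
Step 2: prey: 21+10-13=18; pred: 16+3-4=15
Step 3: prey: 18+9-10=17; pred: 15+2-4=13
Step 4: prey: 17+8-8=17; pred: 13+2-3=12
Step 5: prey: 17+8-8=17; pred: 12+2-3=11

Answer: 17 11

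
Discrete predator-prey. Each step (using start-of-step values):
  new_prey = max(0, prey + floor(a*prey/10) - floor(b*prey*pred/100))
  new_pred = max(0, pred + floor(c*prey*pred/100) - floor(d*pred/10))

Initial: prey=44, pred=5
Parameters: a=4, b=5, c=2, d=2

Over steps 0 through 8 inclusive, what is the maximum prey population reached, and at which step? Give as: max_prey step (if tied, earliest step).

Step 1: prey: 44+17-11=50; pred: 5+4-1=8
Step 2: prey: 50+20-20=50; pred: 8+8-1=15
Step 3: prey: 50+20-37=33; pred: 15+15-3=27
Step 4: prey: 33+13-44=2; pred: 27+17-5=39
Step 5: prey: 2+0-3=0; pred: 39+1-7=33
Step 6: prey: 0+0-0=0; pred: 33+0-6=27
Step 7: prey: 0+0-0=0; pred: 27+0-5=22
Step 8: prey: 0+0-0=0; pred: 22+0-4=18
Max prey = 50 at step 1

Answer: 50 1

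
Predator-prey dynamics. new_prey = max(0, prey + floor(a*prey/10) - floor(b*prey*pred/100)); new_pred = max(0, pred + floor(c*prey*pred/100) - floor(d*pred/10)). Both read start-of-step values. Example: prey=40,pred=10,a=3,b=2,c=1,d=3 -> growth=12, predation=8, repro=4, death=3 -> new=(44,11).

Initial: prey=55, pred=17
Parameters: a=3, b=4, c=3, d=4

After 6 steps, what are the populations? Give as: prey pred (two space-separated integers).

Step 1: prey: 55+16-37=34; pred: 17+28-6=39
Step 2: prey: 34+10-53=0; pred: 39+39-15=63
Step 3: prey: 0+0-0=0; pred: 63+0-25=38
Step 4: prey: 0+0-0=0; pred: 38+0-15=23
Step 5: prey: 0+0-0=0; pred: 23+0-9=14
Step 6: prey: 0+0-0=0; pred: 14+0-5=9

Answer: 0 9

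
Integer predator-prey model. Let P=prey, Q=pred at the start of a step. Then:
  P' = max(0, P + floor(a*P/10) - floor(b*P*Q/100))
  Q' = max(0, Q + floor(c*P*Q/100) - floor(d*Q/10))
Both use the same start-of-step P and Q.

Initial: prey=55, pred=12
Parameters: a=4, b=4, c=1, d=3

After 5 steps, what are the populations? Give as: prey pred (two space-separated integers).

Step 1: prey: 55+22-26=51; pred: 12+6-3=15
Step 2: prey: 51+20-30=41; pred: 15+7-4=18
Step 3: prey: 41+16-29=28; pred: 18+7-5=20
Step 4: prey: 28+11-22=17; pred: 20+5-6=19
Step 5: prey: 17+6-12=11; pred: 19+3-5=17

Answer: 11 17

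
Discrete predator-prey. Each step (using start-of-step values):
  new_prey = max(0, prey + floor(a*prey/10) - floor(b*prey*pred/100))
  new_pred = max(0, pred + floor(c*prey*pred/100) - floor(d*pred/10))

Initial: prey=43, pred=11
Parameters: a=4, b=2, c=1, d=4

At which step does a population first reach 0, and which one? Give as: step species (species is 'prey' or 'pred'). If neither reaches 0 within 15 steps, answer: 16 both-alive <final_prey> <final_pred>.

Answer: 16 both-alive 12 3

Derivation:
Step 1: prey: 43+17-9=51; pred: 11+4-4=11
Step 2: prey: 51+20-11=60; pred: 11+5-4=12
Step 3: prey: 60+24-14=70; pred: 12+7-4=15
Step 4: prey: 70+28-21=77; pred: 15+10-6=19
Step 5: prey: 77+30-29=78; pred: 19+14-7=26
Step 6: prey: 78+31-40=69; pred: 26+20-10=36
Step 7: prey: 69+27-49=47; pred: 36+24-14=46
Step 8: prey: 47+18-43=22; pred: 46+21-18=49
Step 9: prey: 22+8-21=9; pred: 49+10-19=40
Step 10: prey: 9+3-7=5; pred: 40+3-16=27
Step 11: prey: 5+2-2=5; pred: 27+1-10=18
Step 12: prey: 5+2-1=6; pred: 18+0-7=11
Step 13: prey: 6+2-1=7; pred: 11+0-4=7
Step 14: prey: 7+2-0=9; pred: 7+0-2=5
Step 15: prey: 9+3-0=12; pred: 5+0-2=3
No extinction within 15 steps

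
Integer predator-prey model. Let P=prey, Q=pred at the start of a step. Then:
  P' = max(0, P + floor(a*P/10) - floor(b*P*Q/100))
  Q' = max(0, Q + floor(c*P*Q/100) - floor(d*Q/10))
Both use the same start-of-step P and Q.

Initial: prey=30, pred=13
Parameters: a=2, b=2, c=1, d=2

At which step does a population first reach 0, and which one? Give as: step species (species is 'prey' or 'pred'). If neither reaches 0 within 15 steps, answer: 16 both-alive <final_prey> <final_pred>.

Step 1: prey: 30+6-7=29; pred: 13+3-2=14
Step 2: prey: 29+5-8=26; pred: 14+4-2=16
Step 3: prey: 26+5-8=23; pred: 16+4-3=17
Step 4: prey: 23+4-7=20; pred: 17+3-3=17
Step 5: prey: 20+4-6=18; pred: 17+3-3=17
Step 6: prey: 18+3-6=15; pred: 17+3-3=17
Step 7: prey: 15+3-5=13; pred: 17+2-3=16
Step 8: prey: 13+2-4=11; pred: 16+2-3=15
Step 9: prey: 11+2-3=10; pred: 15+1-3=13
Step 10: prey: 10+2-2=10; pred: 13+1-2=12
Step 11: prey: 10+2-2=10; pred: 12+1-2=11
Step 12: prey: 10+2-2=10; pred: 11+1-2=10
Step 13: prey: 10+2-2=10; pred: 10+1-2=9
Step 14: prey: 10+2-1=11; pred: 9+0-1=8
Step 15: prey: 11+2-1=12; pred: 8+0-1=7
No extinction within 15 steps

Answer: 16 both-alive 12 7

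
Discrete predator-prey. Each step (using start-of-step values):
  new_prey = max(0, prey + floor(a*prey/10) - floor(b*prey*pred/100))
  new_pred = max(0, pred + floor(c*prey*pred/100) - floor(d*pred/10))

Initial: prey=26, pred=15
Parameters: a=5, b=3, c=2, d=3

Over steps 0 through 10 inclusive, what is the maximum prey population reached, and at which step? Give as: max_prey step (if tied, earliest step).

Answer: 28 1

Derivation:
Step 1: prey: 26+13-11=28; pred: 15+7-4=18
Step 2: prey: 28+14-15=27; pred: 18+10-5=23
Step 3: prey: 27+13-18=22; pred: 23+12-6=29
Step 4: prey: 22+11-19=14; pred: 29+12-8=33
Step 5: prey: 14+7-13=8; pred: 33+9-9=33
Step 6: prey: 8+4-7=5; pred: 33+5-9=29
Step 7: prey: 5+2-4=3; pred: 29+2-8=23
Step 8: prey: 3+1-2=2; pred: 23+1-6=18
Step 9: prey: 2+1-1=2; pred: 18+0-5=13
Step 10: prey: 2+1-0=3; pred: 13+0-3=10
Max prey = 28 at step 1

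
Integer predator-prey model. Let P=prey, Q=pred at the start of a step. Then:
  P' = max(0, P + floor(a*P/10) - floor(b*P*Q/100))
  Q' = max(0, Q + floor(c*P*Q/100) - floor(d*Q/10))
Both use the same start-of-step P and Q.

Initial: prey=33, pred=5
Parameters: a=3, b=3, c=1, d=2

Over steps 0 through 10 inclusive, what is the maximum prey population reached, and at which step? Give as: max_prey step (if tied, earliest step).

Answer: 61 5

Derivation:
Step 1: prey: 33+9-4=38; pred: 5+1-1=5
Step 2: prey: 38+11-5=44; pred: 5+1-1=5
Step 3: prey: 44+13-6=51; pred: 5+2-1=6
Step 4: prey: 51+15-9=57; pred: 6+3-1=8
Step 5: prey: 57+17-13=61; pred: 8+4-1=11
Step 6: prey: 61+18-20=59; pred: 11+6-2=15
Step 7: prey: 59+17-26=50; pred: 15+8-3=20
Step 8: prey: 50+15-30=35; pred: 20+10-4=26
Step 9: prey: 35+10-27=18; pred: 26+9-5=30
Step 10: prey: 18+5-16=7; pred: 30+5-6=29
Max prey = 61 at step 5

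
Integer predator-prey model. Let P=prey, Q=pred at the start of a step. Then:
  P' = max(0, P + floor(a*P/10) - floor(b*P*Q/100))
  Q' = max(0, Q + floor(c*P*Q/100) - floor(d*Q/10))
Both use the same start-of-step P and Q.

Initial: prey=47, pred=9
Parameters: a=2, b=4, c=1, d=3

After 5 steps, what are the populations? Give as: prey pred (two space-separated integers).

Step 1: prey: 47+9-16=40; pred: 9+4-2=11
Step 2: prey: 40+8-17=31; pred: 11+4-3=12
Step 3: prey: 31+6-14=23; pred: 12+3-3=12
Step 4: prey: 23+4-11=16; pred: 12+2-3=11
Step 5: prey: 16+3-7=12; pred: 11+1-3=9

Answer: 12 9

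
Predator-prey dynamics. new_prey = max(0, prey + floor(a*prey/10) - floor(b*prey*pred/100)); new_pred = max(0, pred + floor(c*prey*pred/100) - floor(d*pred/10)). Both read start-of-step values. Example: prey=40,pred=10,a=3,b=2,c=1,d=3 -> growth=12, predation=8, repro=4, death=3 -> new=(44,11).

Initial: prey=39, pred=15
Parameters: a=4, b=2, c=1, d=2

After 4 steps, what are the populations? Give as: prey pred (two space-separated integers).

Step 1: prey: 39+15-11=43; pred: 15+5-3=17
Step 2: prey: 43+17-14=46; pred: 17+7-3=21
Step 3: prey: 46+18-19=45; pred: 21+9-4=26
Step 4: prey: 45+18-23=40; pred: 26+11-5=32

Answer: 40 32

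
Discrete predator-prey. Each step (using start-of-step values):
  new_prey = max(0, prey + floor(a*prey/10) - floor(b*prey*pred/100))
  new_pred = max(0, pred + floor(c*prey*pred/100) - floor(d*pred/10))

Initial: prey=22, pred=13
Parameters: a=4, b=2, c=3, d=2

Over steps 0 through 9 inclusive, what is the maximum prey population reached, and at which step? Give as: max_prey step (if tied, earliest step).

Answer: 26 2

Derivation:
Step 1: prey: 22+8-5=25; pred: 13+8-2=19
Step 2: prey: 25+10-9=26; pred: 19+14-3=30
Step 3: prey: 26+10-15=21; pred: 30+23-6=47
Step 4: prey: 21+8-19=10; pred: 47+29-9=67
Step 5: prey: 10+4-13=1; pred: 67+20-13=74
Step 6: prey: 1+0-1=0; pred: 74+2-14=62
Step 7: prey: 0+0-0=0; pred: 62+0-12=50
Step 8: prey: 0+0-0=0; pred: 50+0-10=40
Step 9: prey: 0+0-0=0; pred: 40+0-8=32
Max prey = 26 at step 2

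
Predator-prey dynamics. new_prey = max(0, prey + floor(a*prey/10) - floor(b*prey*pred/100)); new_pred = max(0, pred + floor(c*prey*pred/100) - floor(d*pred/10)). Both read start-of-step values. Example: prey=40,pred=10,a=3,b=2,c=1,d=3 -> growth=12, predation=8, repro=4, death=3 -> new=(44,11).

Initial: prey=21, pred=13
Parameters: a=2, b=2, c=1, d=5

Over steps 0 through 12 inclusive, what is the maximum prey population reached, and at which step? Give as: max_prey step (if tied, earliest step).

Answer: 99 12

Derivation:
Step 1: prey: 21+4-5=20; pred: 13+2-6=9
Step 2: prey: 20+4-3=21; pred: 9+1-4=6
Step 3: prey: 21+4-2=23; pred: 6+1-3=4
Step 4: prey: 23+4-1=26; pred: 4+0-2=2
Step 5: prey: 26+5-1=30; pred: 2+0-1=1
Step 6: prey: 30+6-0=36; pred: 1+0-0=1
Step 7: prey: 36+7-0=43; pred: 1+0-0=1
Step 8: prey: 43+8-0=51; pred: 1+0-0=1
Step 9: prey: 51+10-1=60; pred: 1+0-0=1
Step 10: prey: 60+12-1=71; pred: 1+0-0=1
Step 11: prey: 71+14-1=84; pred: 1+0-0=1
Step 12: prey: 84+16-1=99; pred: 1+0-0=1
Max prey = 99 at step 12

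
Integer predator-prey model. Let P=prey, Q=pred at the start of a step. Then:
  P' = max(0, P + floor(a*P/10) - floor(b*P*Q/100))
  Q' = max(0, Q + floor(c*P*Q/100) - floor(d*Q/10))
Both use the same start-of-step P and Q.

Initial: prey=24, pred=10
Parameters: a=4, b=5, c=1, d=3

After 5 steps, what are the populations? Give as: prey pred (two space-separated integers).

Step 1: prey: 24+9-12=21; pred: 10+2-3=9
Step 2: prey: 21+8-9=20; pred: 9+1-2=8
Step 3: prey: 20+8-8=20; pred: 8+1-2=7
Step 4: prey: 20+8-7=21; pred: 7+1-2=6
Step 5: prey: 21+8-6=23; pred: 6+1-1=6

Answer: 23 6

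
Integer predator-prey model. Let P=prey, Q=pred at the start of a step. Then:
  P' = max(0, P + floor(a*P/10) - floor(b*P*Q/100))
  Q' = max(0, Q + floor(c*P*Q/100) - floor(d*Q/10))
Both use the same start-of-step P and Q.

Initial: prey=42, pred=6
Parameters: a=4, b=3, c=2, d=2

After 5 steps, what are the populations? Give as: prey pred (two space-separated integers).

Step 1: prey: 42+16-7=51; pred: 6+5-1=10
Step 2: prey: 51+20-15=56; pred: 10+10-2=18
Step 3: prey: 56+22-30=48; pred: 18+20-3=35
Step 4: prey: 48+19-50=17; pred: 35+33-7=61
Step 5: prey: 17+6-31=0; pred: 61+20-12=69

Answer: 0 69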